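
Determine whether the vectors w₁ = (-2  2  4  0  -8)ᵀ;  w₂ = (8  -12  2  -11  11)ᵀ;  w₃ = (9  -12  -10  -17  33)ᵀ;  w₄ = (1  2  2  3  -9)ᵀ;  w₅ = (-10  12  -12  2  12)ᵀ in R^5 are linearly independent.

linearly dependent

The matrix [w₁|w₂|w₃|w₄|w₅] has determinant 0.
A zero determinant means the columns are linearly dependent.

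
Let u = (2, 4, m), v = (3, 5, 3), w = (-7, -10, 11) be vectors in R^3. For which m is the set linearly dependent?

The set is linearly dependent precisely when det[u; v; w] = 0.
Expanding, det = 5*m - 46.
This vanishes exactly when m = 46/5.

m = 46/5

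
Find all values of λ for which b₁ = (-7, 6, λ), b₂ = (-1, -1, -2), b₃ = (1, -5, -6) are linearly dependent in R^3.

λ = 10/3

Dependence holds iff the 3×3 matrix [b₁ b₂ b₃] is singular.
The determinant works out to 6*λ - 20.
Setting this to zero gives λ = 10/3.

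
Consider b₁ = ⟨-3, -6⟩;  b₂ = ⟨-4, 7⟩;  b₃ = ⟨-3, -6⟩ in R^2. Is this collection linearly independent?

linearly dependent

There are 3 vectors in a 2-dimensional space, so they cannot be linearly independent.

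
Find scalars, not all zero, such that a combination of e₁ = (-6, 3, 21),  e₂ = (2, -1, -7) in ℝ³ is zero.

e₁ + 3e₂ = 0

Write the vectors as columns of a matrix and find a nonzero vector in its null space.
The free variable yields coefficients (1, 3) (any nonzero multiple also works).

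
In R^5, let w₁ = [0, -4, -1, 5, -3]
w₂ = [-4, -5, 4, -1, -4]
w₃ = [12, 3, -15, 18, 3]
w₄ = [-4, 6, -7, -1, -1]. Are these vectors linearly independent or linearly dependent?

Row-reduce the matrix whose columns are w₁, w₂, w₃, w₄.
The reduction yields 3 nonzero rows, so the rank is 3.
Since rank 3 < 4, the set is linearly dependent.
Indeed 3w₁ - 3w₂ - w₃ = 0.

linearly dependent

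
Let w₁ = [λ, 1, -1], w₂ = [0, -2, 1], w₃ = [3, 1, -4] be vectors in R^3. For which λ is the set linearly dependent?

The set is linearly dependent precisely when det[w₁; w₂; w₃] = 0.
Expanding, det = 7*λ - 3.
Setting this to zero gives λ = 3/7.

λ = 3/7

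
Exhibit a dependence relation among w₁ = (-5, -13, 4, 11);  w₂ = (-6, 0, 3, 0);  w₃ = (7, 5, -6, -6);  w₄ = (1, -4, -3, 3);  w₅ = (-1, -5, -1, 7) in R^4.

w₁ + w₂ + 2w₃ - 2w₄ + w₅ = 0

Write the vectors as columns of a matrix and find a nonzero vector in its null space.
A generator of the null space is (1, 1, 2, -2, 1).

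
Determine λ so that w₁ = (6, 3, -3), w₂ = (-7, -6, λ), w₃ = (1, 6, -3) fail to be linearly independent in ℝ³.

λ = 51/11

Place the vectors as rows of a 3×3 matrix; dependence ⇔ determinant zero.
Cofactor expansion gives det = 153 - 33*λ.
Setting this to zero gives λ = 51/11.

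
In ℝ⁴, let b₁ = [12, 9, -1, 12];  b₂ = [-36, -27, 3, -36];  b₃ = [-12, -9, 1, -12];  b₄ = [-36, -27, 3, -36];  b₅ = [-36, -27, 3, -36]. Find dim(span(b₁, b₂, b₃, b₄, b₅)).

Apply Gaussian elimination to the matrix whose rows are b₁, b₂, b₃, b₄, b₅.
Reduction leaves 1 leading entry, giving rank 1.
(With 5 elements in a 4-dimensional space the rank is at most 4.)

1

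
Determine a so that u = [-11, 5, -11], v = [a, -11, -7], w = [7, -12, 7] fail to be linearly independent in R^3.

Place the vectors as rows of a 3×3 matrix; dependence ⇔ determinant zero.
Cofactor expansion gives det = 97*a + 679.
Solving 97*a + 679 = 0 yields a = -7.

a = -7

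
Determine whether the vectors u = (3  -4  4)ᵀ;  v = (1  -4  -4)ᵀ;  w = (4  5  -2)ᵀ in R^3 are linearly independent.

linearly independent

The matrix [u|v|w] has determinant 224.
A nonzero determinant means the columns are linearly independent.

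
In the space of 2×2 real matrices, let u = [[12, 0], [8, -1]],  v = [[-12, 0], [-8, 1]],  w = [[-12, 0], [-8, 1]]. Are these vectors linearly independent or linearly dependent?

linearly dependent

Write each element as a coordinate vector in ℝ⁴ using {E₁₁, E₁₂, E₂₁, E₂₂}.
Row-reduce the matrix whose columns are u, v, w.
The reduction yields 1 nonzero row, so the rank is 1.
Since rank 1 < 3, the set is linearly dependent.
Indeed u + v = 0.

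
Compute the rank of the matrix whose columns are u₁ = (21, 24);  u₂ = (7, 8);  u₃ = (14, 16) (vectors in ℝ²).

rank 1

Apply Gaussian elimination to the matrix whose rows are u₁, u₂, u₃.
Exactly 1 pivot survives; hence the rank is 1.
(With 3 elements in a 2-dimensional space the rank is at most 2.)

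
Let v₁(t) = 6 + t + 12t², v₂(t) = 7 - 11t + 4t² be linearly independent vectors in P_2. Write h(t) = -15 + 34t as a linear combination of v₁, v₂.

Take coordinate vectors relative to {1, t, t²}.
Set up the augmented matrix [v₁ | v₂ | h] and row-reduce.
The system has the unique solution (c₁, c₂) = (1, -3).

h = v₁ - 3v₂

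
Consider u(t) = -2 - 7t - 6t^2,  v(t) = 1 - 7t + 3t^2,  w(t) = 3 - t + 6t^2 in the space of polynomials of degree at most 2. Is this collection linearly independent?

Write each element as a coordinate vector in ℝ³ using {1, t, t^2}.
Place the vectors as rows of a 3×3 matrix and reduce to echelon form.
The reduction yields 3 nonzero rows, so the rank is 3.
Since rank = 3 (the number of vectors), the set is linearly independent.

linearly independent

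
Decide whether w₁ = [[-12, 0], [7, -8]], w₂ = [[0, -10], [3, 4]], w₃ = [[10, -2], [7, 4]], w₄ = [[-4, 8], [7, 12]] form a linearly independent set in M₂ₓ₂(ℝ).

linearly independent

Write each element as a coordinate vector in ℝ⁴ using {E₁₁, E₁₂, E₂₁, E₂₂}.
The matrix [w₁|w₂|w₃|w₄] has determinant 29168.
A nonzero determinant means the columns are linearly independent.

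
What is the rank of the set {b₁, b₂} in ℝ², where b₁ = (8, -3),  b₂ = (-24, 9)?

Apply Gaussian elimination to the matrix whose rows are b₁, b₂.
Reduction leaves 1 leading entry, giving rank 1.

rank 1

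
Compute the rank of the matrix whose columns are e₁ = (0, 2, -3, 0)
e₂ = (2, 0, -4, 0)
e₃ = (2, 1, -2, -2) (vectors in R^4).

3

Row-reduce the 3×4 matrix with these as rows.
Exactly 3 pivots survive; hence the rank is 3.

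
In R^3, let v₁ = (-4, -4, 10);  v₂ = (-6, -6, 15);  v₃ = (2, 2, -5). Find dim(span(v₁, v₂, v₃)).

dim = 1

Put the 3×3 matrix [v₁|v₂|v₃] into echelon form.
There is 1 pivot column, so rank = 1.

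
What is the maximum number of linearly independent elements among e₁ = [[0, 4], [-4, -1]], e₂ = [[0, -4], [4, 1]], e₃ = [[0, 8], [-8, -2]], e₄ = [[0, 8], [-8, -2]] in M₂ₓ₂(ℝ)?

Pass to coordinate vectors with respect to the basis {E₁₁, E₁₂, E₂₁, E₂₂}.
Row-reduce the 4×4 matrix with these as rows.
There is 1 pivot column, so rank = 1.

1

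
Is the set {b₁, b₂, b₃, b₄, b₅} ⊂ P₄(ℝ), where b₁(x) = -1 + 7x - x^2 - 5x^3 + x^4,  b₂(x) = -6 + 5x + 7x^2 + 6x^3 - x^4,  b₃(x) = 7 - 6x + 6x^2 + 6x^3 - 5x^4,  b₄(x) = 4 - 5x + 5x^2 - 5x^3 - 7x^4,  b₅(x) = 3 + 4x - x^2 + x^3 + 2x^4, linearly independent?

Write each element as a coordinate vector in ℝ⁵ using {1, x, …, x^4}.
Form the 5×5 matrix with these as columns; its determinant is -2751.
A nonzero determinant means the columns are linearly independent.

linearly independent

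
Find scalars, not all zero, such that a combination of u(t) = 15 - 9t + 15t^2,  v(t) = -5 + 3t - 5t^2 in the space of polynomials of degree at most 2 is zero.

Write each element as a vector in ℝ³ using {1, t, t^2}.
Solve the homogeneous system with u, v as columns by row-reducing the coefficient matrix.
The free variable yields coefficients (1, 3) (any nonzero multiple also works).

u + 3v = 0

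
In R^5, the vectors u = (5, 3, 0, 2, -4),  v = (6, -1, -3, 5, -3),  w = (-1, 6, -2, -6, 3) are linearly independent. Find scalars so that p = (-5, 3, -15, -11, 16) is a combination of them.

p = -4u + 3v + 3w

Since u, v, w are independent, the coefficients expressing p are uniquely determined by a linear system.
Row-reducing the augmented matrix gives the unique coefficients (c₁, c₂, c₃) = (-4, 3, 3).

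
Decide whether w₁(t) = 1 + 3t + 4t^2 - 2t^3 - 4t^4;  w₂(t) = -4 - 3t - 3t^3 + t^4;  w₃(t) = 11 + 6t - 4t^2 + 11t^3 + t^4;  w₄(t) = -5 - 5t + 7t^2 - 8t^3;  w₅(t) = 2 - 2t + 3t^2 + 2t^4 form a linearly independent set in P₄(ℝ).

linearly dependent

Write each element as a coordinate vector in ℝ⁵ using {1, t, …, t^4}.
Place the vectors as rows of a 5×5 matrix and reduce to echelon form.
The reduction yields 3 nonzero rows, so the rank is 3.
Since rank 3 < 5, the set is linearly dependent.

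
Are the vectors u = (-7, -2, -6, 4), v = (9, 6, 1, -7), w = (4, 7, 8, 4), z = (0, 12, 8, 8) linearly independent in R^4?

linearly independent

Row-reduce the matrix whose columns are u, v, w, z.
The reduction yields 4 nonzero rows, so the rank is 4.
Since rank = 4 (the number of vectors), the set is linearly independent.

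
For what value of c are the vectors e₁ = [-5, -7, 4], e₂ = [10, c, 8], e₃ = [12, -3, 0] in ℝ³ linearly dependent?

The vectors are dependent exactly when the determinant of the matrix with rows e₁, e₂, e₃ vanishes.
Expanding, det = -48*c - 912.
Setting this to zero gives c = -19.

c = -19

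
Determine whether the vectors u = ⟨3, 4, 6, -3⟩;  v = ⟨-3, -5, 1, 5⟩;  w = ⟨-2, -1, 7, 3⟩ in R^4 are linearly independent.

linearly independent

Row-reduce the matrix whose columns are u, v, w.
The reduction yields 3 nonzero rows, so the rank is 3.
Since rank = 3 (the number of vectors), the set is linearly independent.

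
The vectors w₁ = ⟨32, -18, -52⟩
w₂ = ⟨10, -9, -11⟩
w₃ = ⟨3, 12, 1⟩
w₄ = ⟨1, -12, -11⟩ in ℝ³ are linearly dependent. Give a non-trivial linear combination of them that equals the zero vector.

w₁ - 2w₂ - 3w₃ - 3w₄ = 0

Solve the homogeneous system with w₁, w₂, w₃, w₄ as columns by row-reducing the coefficient matrix.
One solution (up to scaling) is (1, -2, -3, -3).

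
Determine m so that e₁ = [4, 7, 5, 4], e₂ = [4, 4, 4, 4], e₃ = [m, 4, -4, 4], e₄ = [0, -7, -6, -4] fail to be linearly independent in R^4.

Dependence holds iff the 4×4 matrix [e₁ e₂ e₃ e₄] is singular.
The determinant works out to 12*m - 432.
Solving 12*m - 432 = 0 yields m = 36.

m = 36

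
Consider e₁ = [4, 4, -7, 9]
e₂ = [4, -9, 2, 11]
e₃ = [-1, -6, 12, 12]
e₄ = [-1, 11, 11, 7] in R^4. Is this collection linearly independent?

The matrix [e₁|e₂|e₃|e₄] has determinant 8391.
A nonzero determinant means the columns are linearly independent.

linearly independent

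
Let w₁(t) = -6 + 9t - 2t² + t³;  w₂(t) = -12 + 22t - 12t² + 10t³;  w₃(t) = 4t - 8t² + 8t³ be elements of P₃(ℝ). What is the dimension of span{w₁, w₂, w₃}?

dim = 2

Pass to coordinate vectors with respect to the basis {1, t, …, t³}.
Form the matrix with w₁, w₂, w₃ as columns and reduce.
Reduction leaves 2 leading entries, giving rank 2.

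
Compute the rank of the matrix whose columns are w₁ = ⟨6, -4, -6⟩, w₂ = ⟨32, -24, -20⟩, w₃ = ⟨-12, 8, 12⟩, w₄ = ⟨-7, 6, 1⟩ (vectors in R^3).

2

Apply Gaussian elimination to the matrix whose rows are w₁, w₂, w₃, w₄.
Reduction leaves 2 leading entries, giving rank 2.
(With 4 elements in a 3-dimensional space the rank is at most 3.)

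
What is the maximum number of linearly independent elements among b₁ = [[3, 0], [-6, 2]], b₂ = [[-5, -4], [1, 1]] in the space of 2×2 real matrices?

Represent each element by its coordinate vector in ℝ⁴.
Put the 4×2 matrix [b₁|b₂] into echelon form.
The echelon form has 2 nonzero rows, so the rank is 2.

2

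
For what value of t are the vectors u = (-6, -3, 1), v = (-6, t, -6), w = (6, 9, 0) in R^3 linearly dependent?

t = -45

Place the vectors as rows of a 3×3 matrix; dependence ⇔ determinant zero.
Cofactor expansion gives det = -6*t - 270.
Solving -6*t - 270 = 0 yields t = -45.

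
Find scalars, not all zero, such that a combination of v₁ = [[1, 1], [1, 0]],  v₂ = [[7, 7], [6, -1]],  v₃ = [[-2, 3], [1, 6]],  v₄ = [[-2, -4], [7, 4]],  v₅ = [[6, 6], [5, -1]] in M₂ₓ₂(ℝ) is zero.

Take coordinates with respect to {E₁₁, E₁₂, E₂₁, E₂₂}.
Row-reduce the matrix with v₁, v₂, v₃, v₄, v₅ as columns; the null space gives the coefficients.
The free variable yields coefficients (1, -1, 0, 0, 1) (any nonzero multiple also works).

v₁ - v₂ + v₅ = 0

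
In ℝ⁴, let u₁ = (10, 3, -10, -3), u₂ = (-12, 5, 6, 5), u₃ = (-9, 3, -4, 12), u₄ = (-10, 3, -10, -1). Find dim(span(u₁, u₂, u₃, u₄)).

4

Put the 4×4 matrix [u₁|u₂|u₃|u₄] into echelon form.
Exactly 4 pivots survive; hence the rank is 4.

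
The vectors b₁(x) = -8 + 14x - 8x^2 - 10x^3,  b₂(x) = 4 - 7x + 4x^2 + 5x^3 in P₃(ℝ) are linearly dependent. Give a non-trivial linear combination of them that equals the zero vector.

b₁ + 2b₂ = 0

Take coordinates with respect to {1, x, …, x^3}.
Row-reduce the matrix with b₁, b₂ as columns; the null space gives the coefficients.
The free variable yields coefficients (1, 2) (any nonzero multiple also works).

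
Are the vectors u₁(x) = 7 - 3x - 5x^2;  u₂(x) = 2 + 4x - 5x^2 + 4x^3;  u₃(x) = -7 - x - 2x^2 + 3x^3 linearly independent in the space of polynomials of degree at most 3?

Take coordinates with respect to the standard basis {1, x, …, x^3}.
Place the vectors as rows of a 3×4 matrix and reduce to echelon form.
The reduction yields 3 nonzero rows, so the rank is 3.
Since rank = 3 (the number of vectors), the set is linearly independent.

linearly independent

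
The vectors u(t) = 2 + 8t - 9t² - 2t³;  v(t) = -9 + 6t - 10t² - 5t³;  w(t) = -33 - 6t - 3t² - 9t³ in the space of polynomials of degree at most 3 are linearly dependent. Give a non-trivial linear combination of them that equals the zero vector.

Write each element as a vector in ℝ⁴ using {1, t, …, t³}.
Solve the homogeneous system with u, v, w as columns by row-reducing the coefficient matrix.
The free variable yields coefficients (3, -3, 1) (any nonzero multiple also works).

3u - 3v + w = 0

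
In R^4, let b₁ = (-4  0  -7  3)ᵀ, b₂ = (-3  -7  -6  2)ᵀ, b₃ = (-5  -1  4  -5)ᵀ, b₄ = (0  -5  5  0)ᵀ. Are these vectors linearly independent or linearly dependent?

Form the 4×4 matrix with these as columns; its determinant is 1415.
A nonzero determinant means the columns are linearly independent.

linearly independent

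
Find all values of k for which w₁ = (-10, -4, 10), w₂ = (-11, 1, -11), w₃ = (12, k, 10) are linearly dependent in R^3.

The vectors are dependent exactly when the determinant of the matrix with rows w₁, w₂, w₃ vanishes.
Expanding, det = -220*k - 132.
Setting this to zero gives k = -3/5.

k = -3/5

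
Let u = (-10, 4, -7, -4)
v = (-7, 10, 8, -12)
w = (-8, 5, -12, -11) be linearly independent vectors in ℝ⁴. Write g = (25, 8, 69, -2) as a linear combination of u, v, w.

g = -3u + 3v - 2w

Solve the system with u, v, w as columns and g as the right-hand side.
The system has the unique solution (c₁, c₂, c₃) = (-3, 3, -2).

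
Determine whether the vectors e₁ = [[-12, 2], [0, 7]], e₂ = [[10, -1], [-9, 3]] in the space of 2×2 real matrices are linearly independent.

linearly independent

Take coordinates with respect to the standard basis {E₁₁, E₁₂, E₂₁, E₂₂}.
Place the vectors as rows of a 2×4 matrix and reduce to echelon form.
The reduction yields 2 nonzero rows, so the rank is 2.
Since rank = 2 (the number of vectors), the set is linearly independent.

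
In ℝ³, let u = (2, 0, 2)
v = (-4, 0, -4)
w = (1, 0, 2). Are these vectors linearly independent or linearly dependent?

Form the 3×3 matrix with these as columns; its determinant is 0.
A zero determinant means the columns are linearly dependent.
Indeed 2u + v = 0.

linearly dependent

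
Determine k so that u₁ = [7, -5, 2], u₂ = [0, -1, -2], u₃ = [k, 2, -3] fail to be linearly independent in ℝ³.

k = -49/12

Dependence holds iff the 3×3 matrix [u₁ u₂ u₃] is singular.
The determinant works out to 12*k + 49.
Setting this to zero gives k = -49/12.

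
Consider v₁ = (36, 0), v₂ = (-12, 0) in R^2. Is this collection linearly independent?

One vector is a scalar multiple of another, so the set is dependent.

linearly dependent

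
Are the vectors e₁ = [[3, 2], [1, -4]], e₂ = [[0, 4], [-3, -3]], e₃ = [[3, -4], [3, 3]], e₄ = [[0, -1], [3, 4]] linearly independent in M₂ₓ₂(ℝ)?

Take coordinates with respect to the standard basis {E₁₁, E₁₂, E₂₁, E₂₂}.
Form the 4×4 matrix with these as columns; its determinant is -165.
A nonzero determinant means the columns are linearly independent.

linearly independent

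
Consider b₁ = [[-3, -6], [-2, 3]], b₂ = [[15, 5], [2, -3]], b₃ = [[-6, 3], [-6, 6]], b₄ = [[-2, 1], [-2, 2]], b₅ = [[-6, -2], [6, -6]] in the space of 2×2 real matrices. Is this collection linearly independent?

linearly dependent

Take coordinates with respect to the standard basis {E₁₁, E₁₂, E₂₁, E₂₂}.
There are 5 vectors in a 4-dimensional space, so they cannot be linearly independent.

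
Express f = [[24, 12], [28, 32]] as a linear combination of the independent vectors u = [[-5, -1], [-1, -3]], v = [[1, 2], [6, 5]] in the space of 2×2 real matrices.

f = -4u + 4v

Work in coordinates with respect to the standard basis {E₁₁, E₁₂, E₂₁, E₂₂}.
Write f = α₁u + α₂v and equate components.
The system has the unique solution (α₁, α₂) = (-4, 4).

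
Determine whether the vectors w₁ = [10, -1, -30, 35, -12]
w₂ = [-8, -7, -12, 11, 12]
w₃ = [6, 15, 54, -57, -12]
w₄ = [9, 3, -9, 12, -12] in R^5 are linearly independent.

linearly dependent

Place the vectors as rows of a 4×5 matrix and reduce to echelon form.
The reduction yields 2 nonzero rows, so the rank is 2.
Since rank 2 < 4, the set is linearly dependent.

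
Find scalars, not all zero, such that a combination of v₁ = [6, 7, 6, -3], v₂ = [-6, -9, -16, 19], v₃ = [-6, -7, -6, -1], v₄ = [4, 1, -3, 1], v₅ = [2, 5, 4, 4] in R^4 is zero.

Row-reduce the matrix with v₁, v₂, v₃, v₄, v₅ as columns; the null space gives the coefficients.
The free variable yields coefficients (3, 1, 0, -2, -2) (any nonzero multiple also works).

3v₁ + v₂ - 2v₄ - 2v₅ = 0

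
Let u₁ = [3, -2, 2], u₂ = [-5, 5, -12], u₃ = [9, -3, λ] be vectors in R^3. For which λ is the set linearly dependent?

λ = -48/5

The set is linearly dependent precisely when det[u₁; u₂; u₃] = 0.
The determinant works out to 5*λ + 48.
Setting this to zero gives λ = -48/5.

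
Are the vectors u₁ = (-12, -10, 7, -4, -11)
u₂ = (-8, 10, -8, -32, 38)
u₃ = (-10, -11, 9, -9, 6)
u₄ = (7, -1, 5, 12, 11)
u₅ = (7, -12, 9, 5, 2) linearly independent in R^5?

Place the vectors as rows of a 5×5 matrix and reduce to echelon form.
The reduction yields 4 nonzero rows, so the rank is 4.
Since rank 4 < 5, the set is linearly dependent.

linearly dependent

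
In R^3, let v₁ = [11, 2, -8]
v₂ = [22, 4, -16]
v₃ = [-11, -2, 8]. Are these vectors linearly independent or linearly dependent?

linearly dependent

Row-reduce the matrix whose columns are v₁, v₂, v₃.
The reduction yields 1 nonzero row, so the rank is 1.
Since rank 1 < 3, the set is linearly dependent.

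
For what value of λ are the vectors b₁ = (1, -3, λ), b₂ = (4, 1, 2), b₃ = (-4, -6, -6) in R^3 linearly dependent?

Place the vectors as rows of a 3×3 matrix; dependence ⇔ determinant zero.
The determinant works out to -20*λ - 42.
Solving -20*λ - 42 = 0 yields λ = -21/10.

λ = -21/10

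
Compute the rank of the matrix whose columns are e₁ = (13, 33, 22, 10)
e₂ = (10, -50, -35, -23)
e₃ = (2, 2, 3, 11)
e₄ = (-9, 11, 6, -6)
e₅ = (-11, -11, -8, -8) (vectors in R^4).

3

Row-reduce the 5×4 matrix with these as rows.
Exactly 3 pivots survive; hence the rank is 3.
(With 5 elements in a 4-dimensional space the rank is at most 4.)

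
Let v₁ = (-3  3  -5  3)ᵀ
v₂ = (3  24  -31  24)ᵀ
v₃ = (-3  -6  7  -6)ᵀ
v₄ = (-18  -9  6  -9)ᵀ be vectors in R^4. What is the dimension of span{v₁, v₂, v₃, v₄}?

Form the matrix with v₁, v₂, v₃, v₄ as columns and reduce.
Exactly 2 pivots survive; hence the rank is 2.

2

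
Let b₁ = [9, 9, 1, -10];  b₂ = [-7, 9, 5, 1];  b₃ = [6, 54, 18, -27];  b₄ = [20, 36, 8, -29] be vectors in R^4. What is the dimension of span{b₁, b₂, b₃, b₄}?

Put the 4×4 matrix [b₁|b₂|b₃|b₄] into echelon form.
The echelon form has 2 nonzero rows, so the rank is 2.

dim = 2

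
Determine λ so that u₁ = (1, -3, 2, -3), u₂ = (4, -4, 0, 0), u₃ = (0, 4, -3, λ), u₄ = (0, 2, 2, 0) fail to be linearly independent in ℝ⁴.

Dependence holds iff the 4×4 matrix [u₁ u₂ u₃ u₄] is singular.
Expanding, det = 168 - 32*λ.
This vanishes exactly when λ = 21/4.

λ = 21/4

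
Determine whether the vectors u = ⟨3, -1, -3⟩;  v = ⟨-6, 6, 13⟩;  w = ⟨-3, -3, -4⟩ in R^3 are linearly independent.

linearly dependent

Place the vectors as rows of a 3×3 matrix and reduce to echelon form.
The reduction yields 2 nonzero rows, so the rank is 2.
Since rank 2 < 3, the set is linearly dependent.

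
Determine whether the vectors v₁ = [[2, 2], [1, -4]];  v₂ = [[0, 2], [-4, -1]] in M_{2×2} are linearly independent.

Write each element as a coordinate vector in ℝ⁴ using {E₁₁, E₁₂, E₂₁, E₂₂}.
Place the vectors as rows of a 2×4 matrix and reduce to echelon form.
The reduction yields 2 nonzero rows, so the rank is 2.
Since rank = 2 (the number of vectors), the set is linearly independent.

linearly independent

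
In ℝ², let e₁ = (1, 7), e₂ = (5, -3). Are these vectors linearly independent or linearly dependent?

The matrix [e₁|e₂] has determinant -38.
A nonzero determinant means the columns are linearly independent.

linearly independent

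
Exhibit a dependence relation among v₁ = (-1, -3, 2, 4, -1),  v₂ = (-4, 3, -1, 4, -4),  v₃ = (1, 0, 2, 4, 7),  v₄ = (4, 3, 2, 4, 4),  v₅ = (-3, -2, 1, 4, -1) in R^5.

Row-reduce the matrix with v₁, v₂, v₃, v₄, v₅ as columns; the null space gives the coefficients.
One solution (up to scaling) is (2, 1, 1, -1, -3).

2v₁ + v₂ + v₃ - v₄ - 3v₅ = 0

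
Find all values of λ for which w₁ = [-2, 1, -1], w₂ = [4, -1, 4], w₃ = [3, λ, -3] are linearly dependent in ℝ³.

The set is linearly dependent precisely when det[w₁; w₂; w₃] = 0.
The determinant works out to 4*λ + 15.
Setting this to zero gives λ = -15/4.

λ = -15/4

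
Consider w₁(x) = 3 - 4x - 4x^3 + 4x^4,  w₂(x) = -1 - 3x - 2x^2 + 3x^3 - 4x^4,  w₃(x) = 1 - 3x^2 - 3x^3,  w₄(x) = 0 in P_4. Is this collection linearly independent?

Take coordinates with respect to the standard basis {1, x, …, x^4}.
One of the vectors is the zero vector, so the set is linearly dependent.

linearly dependent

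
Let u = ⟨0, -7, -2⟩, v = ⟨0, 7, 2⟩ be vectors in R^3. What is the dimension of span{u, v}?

dim = 1

Row-reduce the 2×3 matrix with these as rows.
The echelon form has 1 nonzero row, so the rank is 1.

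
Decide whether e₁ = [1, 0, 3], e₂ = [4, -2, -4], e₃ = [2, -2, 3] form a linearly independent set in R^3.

linearly independent

Place the vectors as rows of a 3×3 matrix and reduce to echelon form.
The reduction yields 3 nonzero rows, so the rank is 3.
Since rank = 3 (the number of vectors), the set is linearly independent.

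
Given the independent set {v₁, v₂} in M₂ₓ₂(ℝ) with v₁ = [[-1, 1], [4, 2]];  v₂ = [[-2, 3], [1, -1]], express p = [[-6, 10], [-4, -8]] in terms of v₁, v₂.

Work in coordinates with respect to the standard basis {E₁₁, E₁₂, E₂₁, E₂₂}.
Solve the system with v₁, v₂ as columns and p as the right-hand side.
The system has the unique solution (α₁, α₂) = (-2, 4).

p = -2v₁ + 4v₂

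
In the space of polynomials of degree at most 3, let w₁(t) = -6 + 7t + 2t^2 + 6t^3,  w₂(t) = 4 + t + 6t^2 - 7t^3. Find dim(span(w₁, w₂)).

2

Represent each element by its coordinate vector in ℝ⁴.
Row-reduce the 2×4 matrix with these as rows.
The echelon form has 2 nonzero rows, so the rank is 2.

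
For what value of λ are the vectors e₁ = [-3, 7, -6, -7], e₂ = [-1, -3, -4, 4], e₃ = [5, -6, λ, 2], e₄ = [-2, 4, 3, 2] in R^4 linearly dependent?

The vectors are dependent exactly when the determinant of the matrix with rows e₁, e₂, e₃, e₄ vanishes.
Expanding, det = 94*λ - 799.
This vanishes exactly when λ = 17/2.

λ = 17/2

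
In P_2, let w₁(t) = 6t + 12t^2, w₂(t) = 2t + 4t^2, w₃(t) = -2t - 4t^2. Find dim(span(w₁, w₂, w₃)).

Represent each element by its coordinate vector in ℝ³.
Row-reduce the 3×3 matrix with these as rows.
Exactly 1 pivot survives; hence the rank is 1.

1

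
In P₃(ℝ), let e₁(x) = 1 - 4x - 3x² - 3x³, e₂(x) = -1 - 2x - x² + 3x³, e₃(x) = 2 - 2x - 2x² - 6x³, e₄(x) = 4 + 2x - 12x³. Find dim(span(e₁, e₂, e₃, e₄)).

Represent each element by its coordinate vector in ℝ⁴.
Apply Gaussian elimination to the matrix whose rows are e₁, e₂, e₃, e₄.
The echelon form has 2 nonzero rows, so the rank is 2.

2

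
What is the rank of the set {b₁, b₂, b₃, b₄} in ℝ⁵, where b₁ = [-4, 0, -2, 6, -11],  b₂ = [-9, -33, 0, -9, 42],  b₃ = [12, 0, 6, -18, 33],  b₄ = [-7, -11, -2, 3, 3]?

Row-reduce the 4×5 matrix with these as rows.
Exactly 2 pivots survive; hence the rank is 2.

2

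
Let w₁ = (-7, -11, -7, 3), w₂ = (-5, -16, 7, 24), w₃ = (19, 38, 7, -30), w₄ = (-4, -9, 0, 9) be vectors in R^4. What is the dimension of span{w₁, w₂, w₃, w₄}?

dim = 2

Put the 4×4 matrix [w₁|w₂|w₃|w₄] into echelon form.
There are 2 pivot columns, so rank = 2.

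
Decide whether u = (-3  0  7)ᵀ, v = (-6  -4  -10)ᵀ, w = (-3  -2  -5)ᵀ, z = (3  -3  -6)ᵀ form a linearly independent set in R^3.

linearly dependent

There are 4 vectors in a 3-dimensional space, so they cannot be linearly independent.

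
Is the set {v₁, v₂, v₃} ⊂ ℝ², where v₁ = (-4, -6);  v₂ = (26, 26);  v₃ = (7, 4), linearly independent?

There are 3 vectors in a 2-dimensional space, so they cannot be linearly independent.

linearly dependent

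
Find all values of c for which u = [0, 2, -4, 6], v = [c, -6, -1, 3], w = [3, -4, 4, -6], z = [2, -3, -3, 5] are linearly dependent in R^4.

The vectors are dependent exactly when the determinant of the matrix with rows u, v, w, z vanishes.
The determinant works out to 4*c + 18.
Solving 4*c + 18 = 0 yields c = -9/2.

c = -9/2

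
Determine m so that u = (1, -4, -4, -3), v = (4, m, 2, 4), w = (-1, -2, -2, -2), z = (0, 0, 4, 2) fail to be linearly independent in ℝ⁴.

m = 5

Place the vectors as rows of a 4×4 matrix; dependence ⇔ determinant zero.
The determinant works out to 8*m - 40.
Solving 8*m - 40 = 0 yields m = 5.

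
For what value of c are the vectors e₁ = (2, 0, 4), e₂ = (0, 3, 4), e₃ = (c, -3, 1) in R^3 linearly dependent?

c = 5/2

The vectors are dependent exactly when the determinant of the matrix with rows e₁, e₂, e₃ vanishes.
The determinant works out to 30 - 12*c.
This vanishes exactly when c = 5/2.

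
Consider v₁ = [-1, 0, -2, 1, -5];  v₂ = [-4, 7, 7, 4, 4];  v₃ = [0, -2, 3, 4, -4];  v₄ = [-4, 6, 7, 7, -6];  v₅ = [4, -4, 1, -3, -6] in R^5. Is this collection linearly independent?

The matrix [v₁|v₂|v₃|v₄|v₅] has determinant 1148.
A nonzero determinant means the columns are linearly independent.

linearly independent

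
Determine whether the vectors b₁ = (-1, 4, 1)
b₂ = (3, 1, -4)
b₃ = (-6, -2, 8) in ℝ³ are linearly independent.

linearly dependent

Place the vectors as rows of a 3×3 matrix and reduce to echelon form.
The reduction yields 2 nonzero rows, so the rank is 2.
Since rank 2 < 3, the set is linearly dependent.
Indeed 2b₂ + b₃ = 0.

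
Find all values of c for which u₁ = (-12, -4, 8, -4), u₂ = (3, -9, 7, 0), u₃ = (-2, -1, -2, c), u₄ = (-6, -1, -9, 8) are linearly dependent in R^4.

c = 25/11

Dependence holds iff the 4×4 matrix [u₁ u₂ u₃ u₄] is singular.
Cofactor expansion gives det = 1452*c - 3300.
This vanishes exactly when c = 25/11.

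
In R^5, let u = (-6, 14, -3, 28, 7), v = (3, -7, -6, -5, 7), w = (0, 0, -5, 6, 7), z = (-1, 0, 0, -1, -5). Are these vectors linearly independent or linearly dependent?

linearly dependent

Place the vectors as rows of a 4×5 matrix and reduce to echelon form.
The reduction yields 3 nonzero rows, so the rank is 3.
Since rank 3 < 4, the set is linearly dependent.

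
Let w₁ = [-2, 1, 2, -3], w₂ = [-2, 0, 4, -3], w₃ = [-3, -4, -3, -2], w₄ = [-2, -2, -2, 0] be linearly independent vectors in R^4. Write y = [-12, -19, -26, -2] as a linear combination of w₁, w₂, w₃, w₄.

Set up the augmented matrix [w₁ | w₂ | w₃ | w₄ | y] and row-reduce.
The system has the unique solution (c₁, …, c₄) = (1, -3, 4, 2).

y = w₁ - 3w₂ + 4w₃ + 2w₄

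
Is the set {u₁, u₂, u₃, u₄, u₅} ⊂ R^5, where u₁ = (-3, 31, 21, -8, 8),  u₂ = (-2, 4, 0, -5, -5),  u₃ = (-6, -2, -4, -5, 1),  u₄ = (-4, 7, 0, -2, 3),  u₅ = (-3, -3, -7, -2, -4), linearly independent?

Place the vectors as rows of a 5×5 matrix and reduce to echelon form.
The reduction yields 4 nonzero rows, so the rank is 4.
Since rank 4 < 5, the set is linearly dependent.
Indeed u₁ - 2u₂ - 2u₄ + 3u₅ = 0.

linearly dependent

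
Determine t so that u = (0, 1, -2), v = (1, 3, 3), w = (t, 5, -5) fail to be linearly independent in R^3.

t = 5/9

The set is linearly dependent precisely when det[u; v; w] = 0.
Cofactor expansion gives det = 9*t - 5.
Setting this to zero gives t = 5/9.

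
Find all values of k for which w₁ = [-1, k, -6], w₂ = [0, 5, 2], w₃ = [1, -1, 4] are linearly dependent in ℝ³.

Place the vectors as rows of a 3×3 matrix; dependence ⇔ determinant zero.
The determinant works out to 2*k + 8.
Setting this to zero gives k = -4.

k = -4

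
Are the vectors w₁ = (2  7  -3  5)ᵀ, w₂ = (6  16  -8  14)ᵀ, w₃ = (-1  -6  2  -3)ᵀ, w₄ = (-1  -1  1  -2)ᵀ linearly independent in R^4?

The matrix [w₁|w₂|w₃|w₄] has determinant 0.
A zero determinant means the columns are linearly dependent.
Indeed 4w₁ - w₂ + 2w₃ = 0.

linearly dependent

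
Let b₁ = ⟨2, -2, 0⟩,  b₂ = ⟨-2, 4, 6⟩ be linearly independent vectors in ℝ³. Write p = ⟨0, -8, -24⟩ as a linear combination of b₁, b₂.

p = -4b₁ - 4b₂

Since b₁, b₂ are independent, the coefficients expressing p are uniquely determined by a linear system.
The system has the unique solution (α₁, α₂) = (-4, -4).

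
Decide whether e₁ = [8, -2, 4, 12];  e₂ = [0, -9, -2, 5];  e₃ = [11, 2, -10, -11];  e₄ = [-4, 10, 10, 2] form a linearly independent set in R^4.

linearly independent

Place the vectors as rows of a 4×4 matrix and reduce to echelon form.
The reduction yields 4 nonzero rows, so the rank is 4.
Since rank = 4 (the number of vectors), the set is linearly independent.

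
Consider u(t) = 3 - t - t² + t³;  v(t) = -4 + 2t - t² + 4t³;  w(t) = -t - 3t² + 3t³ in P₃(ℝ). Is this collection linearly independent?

linearly independent

Take coordinates with respect to the standard basis {1, t, …, t³}.
Row-reduce the matrix whose columns are u, v, w.
The reduction yields 3 nonzero rows, so the rank is 3.
Since rank = 3 (the number of vectors), the set is linearly independent.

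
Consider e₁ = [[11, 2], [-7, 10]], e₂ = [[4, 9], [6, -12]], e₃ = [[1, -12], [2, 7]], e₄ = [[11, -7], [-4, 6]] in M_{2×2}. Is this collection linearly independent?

Take coordinates with respect to the standard basis {E₁₁, E₁₂, E₂₁, E₂₂}.
Place the vectors as rows of a 4×4 matrix and reduce to echelon form.
The reduction yields 4 nonzero rows, so the rank is 4.
Since rank = 4 (the number of vectors), the set is linearly independent.

linearly independent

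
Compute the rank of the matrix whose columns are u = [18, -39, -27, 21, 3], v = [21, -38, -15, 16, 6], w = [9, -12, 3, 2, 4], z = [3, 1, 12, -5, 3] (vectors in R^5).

Apply Gaussian elimination to the matrix whose rows are u, v, w, z.
Exactly 2 pivots survive; hence the rank is 2.

rank 2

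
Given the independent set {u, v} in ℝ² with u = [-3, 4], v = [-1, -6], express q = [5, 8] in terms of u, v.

q = -u - 2v

Since u, v are independent, the coefficients expressing q are uniquely determined by a linear system.
Back-substitution yields (α₁, α₂) = (-1, -2).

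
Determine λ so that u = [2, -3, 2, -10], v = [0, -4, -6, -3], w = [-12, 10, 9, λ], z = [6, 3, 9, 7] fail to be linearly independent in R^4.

λ = -38/5

The set is linearly dependent precisely when det[u; v; w; z] = 0.
Cofactor expansion gives det = -120*λ - 912.
This vanishes exactly when λ = -38/5.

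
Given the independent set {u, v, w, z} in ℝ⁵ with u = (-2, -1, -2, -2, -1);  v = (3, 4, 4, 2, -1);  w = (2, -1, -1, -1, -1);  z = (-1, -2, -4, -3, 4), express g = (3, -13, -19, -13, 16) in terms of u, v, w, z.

Solve the system with u, v, w, z as columns and g as the right-hand side.
Back-substitution yields (c₁, …, c₄) = (-2, -1, 3, 4).

g = -2u - v + 3w + 4z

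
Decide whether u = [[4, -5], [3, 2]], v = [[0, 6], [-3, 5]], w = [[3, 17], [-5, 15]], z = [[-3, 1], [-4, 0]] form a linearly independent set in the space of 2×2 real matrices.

linearly dependent

Take coordinates with respect to the standard basis {E₁₁, E₁₂, E₂₁, E₂₂}.
Form the 4×4 matrix with these as columns; its determinant is 0.
A zero determinant means the columns are linearly dependent.
Indeed 3v - w - z = 0.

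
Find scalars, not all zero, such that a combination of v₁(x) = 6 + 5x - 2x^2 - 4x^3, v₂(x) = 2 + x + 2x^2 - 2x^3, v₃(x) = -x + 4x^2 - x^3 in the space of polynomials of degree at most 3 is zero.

Pass to coordinate vectors relative to the basis {1, x, …, x^3}.
Row-reduce the matrix with v₁, v₂, v₃ as columns; the null space gives the coefficients.
A generator of the null space is (1, -3, 2).

v₁ - 3v₂ + 2v₃ = 0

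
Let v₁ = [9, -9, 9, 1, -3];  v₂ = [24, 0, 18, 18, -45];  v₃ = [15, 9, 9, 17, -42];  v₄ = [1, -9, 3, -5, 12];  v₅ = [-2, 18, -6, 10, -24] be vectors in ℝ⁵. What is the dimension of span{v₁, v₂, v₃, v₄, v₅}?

Form the matrix with v₁, v₂, v₃, v₄, v₅ as columns and reduce.
Reduction leaves 2 leading entries, giving rank 2.

dim = 2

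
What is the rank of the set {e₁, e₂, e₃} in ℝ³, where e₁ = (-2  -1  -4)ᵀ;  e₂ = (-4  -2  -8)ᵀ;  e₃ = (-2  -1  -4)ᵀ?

Row-reduce the 3×3 matrix with these as rows.
There is 1 pivot column, so rank = 1.

rank 1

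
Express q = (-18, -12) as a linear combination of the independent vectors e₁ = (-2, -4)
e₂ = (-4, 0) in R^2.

q = 3e₁ + 3e₂

Set up the augmented matrix [e₁ | e₂ | q] and row-reduce.
The system has the unique solution (α₁, α₂) = (3, 3).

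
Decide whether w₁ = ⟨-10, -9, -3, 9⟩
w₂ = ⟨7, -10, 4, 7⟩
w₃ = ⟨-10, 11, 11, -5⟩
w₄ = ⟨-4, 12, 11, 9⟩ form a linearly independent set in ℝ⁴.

linearly independent

Place the vectors as rows of a 4×4 matrix and reduce to echelon form.
The reduction yields 4 nonzero rows, so the rank is 4.
Since rank = 4 (the number of vectors), the set is linearly independent.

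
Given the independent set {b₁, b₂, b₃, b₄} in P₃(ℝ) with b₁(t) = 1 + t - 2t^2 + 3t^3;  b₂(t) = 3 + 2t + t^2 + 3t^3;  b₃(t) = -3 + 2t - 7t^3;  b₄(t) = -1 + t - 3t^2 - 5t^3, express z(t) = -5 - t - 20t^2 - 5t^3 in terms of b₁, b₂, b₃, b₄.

z = 4b₁ - 3b₂ - b₃ + 3b₄

Identify each element with its coordinate vector in ℝ⁴ via {1, t, …, t^3}.
Write z = α₁b₁ + … + α₄b₄ and equate components.
Back-substitution yields (α₁, …, α₄) = (4, -3, -1, 3).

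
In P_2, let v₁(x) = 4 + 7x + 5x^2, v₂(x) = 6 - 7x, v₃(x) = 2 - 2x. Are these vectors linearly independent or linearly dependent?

Take coordinates with respect to the standard basis {1, x, x^2}.
Row-reduce the matrix whose columns are v₁, v₂, v₃.
The reduction yields 3 nonzero rows, so the rank is 3.
Since rank = 3 (the number of vectors), the set is linearly independent.

linearly independent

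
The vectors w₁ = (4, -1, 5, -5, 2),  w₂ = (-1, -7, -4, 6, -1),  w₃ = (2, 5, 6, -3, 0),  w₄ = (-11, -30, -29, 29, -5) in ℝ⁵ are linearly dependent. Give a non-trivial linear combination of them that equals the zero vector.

w₁ - 3w₂ + 2w₃ + w₄ = 0

Set up α₁w₁ + … + α₄w₄ = 0 and solve the homogeneous system.
The free variable yields coefficients (1, -3, 2, 1) (any nonzero multiple also works).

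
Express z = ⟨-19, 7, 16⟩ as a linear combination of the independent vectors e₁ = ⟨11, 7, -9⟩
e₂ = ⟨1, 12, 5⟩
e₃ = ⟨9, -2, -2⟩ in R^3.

Since e₁, e₂, e₃ are independent, the coefficients expressing z are uniquely determined by a linear system.
The system has the unique solution (a₁, a₂, a₃) = (-1, 1, -1).

z = -e₁ + e₂ - e₃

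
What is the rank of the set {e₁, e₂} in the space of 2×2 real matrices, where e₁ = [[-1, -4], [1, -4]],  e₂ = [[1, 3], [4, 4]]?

rank 2

Use coordinates relative to {E₁₁, E₁₂, E₂₁, E₂₂}.
Apply Gaussian elimination to the matrix whose rows are e₁, e₂.
Reduction leaves 2 leading entries, giving rank 2.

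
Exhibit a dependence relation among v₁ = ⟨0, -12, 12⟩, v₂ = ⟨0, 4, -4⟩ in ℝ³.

Write the vectors as columns of a matrix and find a nonzero vector in its null space.
One solution (up to scaling) is (1, 3).

v₁ + 3v₂ = 0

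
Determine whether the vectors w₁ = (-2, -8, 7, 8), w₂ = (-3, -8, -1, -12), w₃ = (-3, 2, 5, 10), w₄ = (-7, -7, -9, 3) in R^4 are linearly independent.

Form the 4×4 matrix with these as columns; its determinant is -10448.
A nonzero determinant means the columns are linearly independent.

linearly independent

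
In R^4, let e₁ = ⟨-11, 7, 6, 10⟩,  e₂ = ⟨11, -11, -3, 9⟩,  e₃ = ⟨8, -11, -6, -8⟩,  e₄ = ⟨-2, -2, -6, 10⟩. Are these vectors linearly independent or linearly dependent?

Row-reduce the matrix whose columns are e₁, e₂, e₃, e₄.
The reduction yields 4 nonzero rows, so the rank is 4.
Since rank = 4 (the number of vectors), the set is linearly independent.

linearly independent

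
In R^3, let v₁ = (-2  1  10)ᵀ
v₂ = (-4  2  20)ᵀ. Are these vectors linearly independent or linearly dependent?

One vector is a scalar multiple of another, so the set is dependent.

linearly dependent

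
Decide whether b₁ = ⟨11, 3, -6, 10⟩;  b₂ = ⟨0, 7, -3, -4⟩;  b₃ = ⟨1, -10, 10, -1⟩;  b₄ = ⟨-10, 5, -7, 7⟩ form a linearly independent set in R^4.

linearly independent

The matrix [b₁|b₂|b₃|b₄] has determinant 4223.
A nonzero determinant means the columns are linearly independent.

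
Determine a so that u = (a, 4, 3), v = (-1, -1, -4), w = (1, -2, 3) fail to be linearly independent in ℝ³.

a = 5/11

The set is linearly dependent precisely when det[u; v; w] = 0.
Cofactor expansion gives det = 5 - 11*a.
Solving 5 - 11*a = 0 yields a = 5/11.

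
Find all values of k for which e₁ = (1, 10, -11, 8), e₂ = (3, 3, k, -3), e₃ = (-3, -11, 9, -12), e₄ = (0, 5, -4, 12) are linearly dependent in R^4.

Dependence holds iff the 4×4 matrix [e₁ e₂ e₃ e₄] is singular.
The determinant works out to -168*k - 252.
This vanishes exactly when k = -3/2.

k = -3/2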